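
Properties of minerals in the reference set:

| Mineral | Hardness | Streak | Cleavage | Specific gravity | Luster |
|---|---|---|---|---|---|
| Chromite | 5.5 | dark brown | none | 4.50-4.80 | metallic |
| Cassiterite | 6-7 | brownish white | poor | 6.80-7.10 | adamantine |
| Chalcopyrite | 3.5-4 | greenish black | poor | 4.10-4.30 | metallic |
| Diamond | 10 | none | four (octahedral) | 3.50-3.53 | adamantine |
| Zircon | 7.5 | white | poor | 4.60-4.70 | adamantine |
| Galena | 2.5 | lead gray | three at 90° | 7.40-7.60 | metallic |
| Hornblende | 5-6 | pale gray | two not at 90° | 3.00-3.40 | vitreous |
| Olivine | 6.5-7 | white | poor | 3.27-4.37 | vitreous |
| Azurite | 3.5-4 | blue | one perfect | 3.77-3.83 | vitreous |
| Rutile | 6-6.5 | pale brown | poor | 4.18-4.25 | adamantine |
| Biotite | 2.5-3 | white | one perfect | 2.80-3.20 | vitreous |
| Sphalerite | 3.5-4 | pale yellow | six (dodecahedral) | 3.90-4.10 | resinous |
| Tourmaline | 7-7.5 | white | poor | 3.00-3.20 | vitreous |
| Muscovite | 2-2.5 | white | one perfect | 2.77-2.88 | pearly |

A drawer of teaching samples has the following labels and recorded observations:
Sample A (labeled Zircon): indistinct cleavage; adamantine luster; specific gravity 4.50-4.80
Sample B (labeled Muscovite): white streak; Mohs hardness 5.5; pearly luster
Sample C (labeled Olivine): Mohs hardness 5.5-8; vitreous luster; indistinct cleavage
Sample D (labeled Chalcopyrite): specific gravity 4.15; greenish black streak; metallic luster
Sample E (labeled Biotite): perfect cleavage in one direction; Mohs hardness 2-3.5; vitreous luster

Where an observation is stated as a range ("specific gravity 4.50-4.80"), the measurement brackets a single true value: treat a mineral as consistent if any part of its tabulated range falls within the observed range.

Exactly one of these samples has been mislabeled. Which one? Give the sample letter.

B

Sample A: all recorded properties match Zircon.
Sample B: Mohs hardness 5.5 is outside the reference for Muscovite (hardness 2-2.5) — mislabeled.
Sample C: all recorded properties match Olivine.
Sample D: all recorded properties match Chalcopyrite.
Sample E: all recorded properties match Biotite.
Sample B is the mislabeled one.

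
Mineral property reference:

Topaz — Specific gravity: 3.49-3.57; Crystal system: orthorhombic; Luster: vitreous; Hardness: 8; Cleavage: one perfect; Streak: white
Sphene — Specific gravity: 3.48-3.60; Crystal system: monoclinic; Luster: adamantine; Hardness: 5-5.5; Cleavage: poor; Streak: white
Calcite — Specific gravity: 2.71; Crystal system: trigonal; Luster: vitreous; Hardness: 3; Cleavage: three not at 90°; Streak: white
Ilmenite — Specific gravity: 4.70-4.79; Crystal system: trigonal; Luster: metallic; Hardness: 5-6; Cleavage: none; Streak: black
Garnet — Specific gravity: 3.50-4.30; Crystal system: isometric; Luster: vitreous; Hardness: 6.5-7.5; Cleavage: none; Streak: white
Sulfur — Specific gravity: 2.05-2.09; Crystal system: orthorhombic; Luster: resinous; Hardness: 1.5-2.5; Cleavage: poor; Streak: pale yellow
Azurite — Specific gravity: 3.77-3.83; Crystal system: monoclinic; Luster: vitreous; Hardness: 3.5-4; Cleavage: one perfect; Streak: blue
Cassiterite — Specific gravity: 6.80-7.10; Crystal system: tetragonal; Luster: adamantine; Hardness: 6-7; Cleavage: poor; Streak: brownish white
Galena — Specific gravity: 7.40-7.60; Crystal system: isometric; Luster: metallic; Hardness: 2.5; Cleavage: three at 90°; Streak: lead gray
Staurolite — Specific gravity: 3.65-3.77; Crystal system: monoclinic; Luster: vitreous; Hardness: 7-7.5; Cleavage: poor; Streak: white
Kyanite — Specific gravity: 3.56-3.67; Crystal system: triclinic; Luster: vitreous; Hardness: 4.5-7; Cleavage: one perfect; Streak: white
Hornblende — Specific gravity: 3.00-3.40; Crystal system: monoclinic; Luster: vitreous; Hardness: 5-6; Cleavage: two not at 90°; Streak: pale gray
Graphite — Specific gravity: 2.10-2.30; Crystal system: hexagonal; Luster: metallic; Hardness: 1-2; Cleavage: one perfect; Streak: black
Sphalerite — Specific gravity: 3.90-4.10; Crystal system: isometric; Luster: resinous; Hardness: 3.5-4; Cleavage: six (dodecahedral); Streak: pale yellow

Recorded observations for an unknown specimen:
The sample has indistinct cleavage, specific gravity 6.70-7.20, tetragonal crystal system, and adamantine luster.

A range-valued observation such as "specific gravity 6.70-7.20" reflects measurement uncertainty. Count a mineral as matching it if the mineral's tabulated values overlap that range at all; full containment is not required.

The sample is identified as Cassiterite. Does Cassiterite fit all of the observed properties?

Indistinct cleavage — agrees with Cassiterite (cleavage poor).
Specific gravity 6.70-7.20 — agrees with Cassiterite (SG 6.80-7.10).
Tetragonal crystal system — agrees with Cassiterite (tetragonal system).
Adamantine luster — agrees with Cassiterite (adamantine luster).
All observations are consistent with the tabulated values for Cassiterite.

Yes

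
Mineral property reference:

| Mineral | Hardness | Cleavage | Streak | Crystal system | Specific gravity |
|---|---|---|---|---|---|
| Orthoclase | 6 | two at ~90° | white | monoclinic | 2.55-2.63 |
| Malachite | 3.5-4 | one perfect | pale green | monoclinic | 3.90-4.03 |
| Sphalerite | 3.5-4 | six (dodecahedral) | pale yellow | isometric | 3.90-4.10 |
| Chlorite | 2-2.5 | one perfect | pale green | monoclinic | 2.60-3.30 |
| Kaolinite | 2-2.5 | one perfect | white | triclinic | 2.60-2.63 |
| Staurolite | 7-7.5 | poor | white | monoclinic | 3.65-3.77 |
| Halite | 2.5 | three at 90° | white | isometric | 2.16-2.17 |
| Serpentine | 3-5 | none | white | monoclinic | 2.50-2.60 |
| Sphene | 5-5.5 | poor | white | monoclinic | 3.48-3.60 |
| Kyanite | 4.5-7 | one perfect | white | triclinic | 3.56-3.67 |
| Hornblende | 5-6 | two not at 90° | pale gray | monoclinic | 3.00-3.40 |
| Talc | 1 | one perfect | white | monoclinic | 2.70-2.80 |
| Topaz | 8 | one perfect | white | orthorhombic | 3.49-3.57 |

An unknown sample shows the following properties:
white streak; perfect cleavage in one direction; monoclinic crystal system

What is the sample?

Talc

White streak excludes Malachite, Sphalerite, Chlorite, Hornblende.
Perfect cleavage in one direction — narrows the field to Kaolinite, Kyanite, Talc, Topaz.
Monoclinic crystal system — narrows the field to Talc.
The only mineral consistent with every observation is Talc.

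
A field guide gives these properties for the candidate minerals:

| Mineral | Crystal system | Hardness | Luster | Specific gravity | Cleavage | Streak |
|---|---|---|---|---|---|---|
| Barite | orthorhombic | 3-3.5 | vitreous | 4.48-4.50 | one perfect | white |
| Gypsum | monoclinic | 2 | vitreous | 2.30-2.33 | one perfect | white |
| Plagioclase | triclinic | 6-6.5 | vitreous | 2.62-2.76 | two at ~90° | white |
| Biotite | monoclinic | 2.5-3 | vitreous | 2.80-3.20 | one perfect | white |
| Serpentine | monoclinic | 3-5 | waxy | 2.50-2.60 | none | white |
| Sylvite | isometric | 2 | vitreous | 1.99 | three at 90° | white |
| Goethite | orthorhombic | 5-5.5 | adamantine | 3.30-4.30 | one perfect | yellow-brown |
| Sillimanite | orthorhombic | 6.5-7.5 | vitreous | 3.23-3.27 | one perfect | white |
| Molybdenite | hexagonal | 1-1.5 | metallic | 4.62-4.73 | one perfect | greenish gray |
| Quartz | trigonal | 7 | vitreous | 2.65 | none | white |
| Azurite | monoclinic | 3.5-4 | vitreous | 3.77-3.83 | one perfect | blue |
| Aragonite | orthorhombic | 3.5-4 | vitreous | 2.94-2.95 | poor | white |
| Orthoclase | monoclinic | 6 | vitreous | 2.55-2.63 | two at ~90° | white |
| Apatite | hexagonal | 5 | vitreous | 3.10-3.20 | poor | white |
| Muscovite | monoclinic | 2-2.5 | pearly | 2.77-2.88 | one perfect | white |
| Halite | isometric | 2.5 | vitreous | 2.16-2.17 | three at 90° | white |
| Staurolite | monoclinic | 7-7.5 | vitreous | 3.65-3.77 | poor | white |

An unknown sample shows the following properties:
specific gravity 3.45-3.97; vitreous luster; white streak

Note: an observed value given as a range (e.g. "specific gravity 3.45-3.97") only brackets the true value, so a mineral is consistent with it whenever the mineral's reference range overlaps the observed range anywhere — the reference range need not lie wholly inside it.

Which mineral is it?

Specific gravity 3.45-3.97 — only Goethite, Azurite, Staurolite remain.
Vitreous luster rules out Goethite.
White streak eliminates Azurite.
Staurolite is the sole remaining match.

Staurolite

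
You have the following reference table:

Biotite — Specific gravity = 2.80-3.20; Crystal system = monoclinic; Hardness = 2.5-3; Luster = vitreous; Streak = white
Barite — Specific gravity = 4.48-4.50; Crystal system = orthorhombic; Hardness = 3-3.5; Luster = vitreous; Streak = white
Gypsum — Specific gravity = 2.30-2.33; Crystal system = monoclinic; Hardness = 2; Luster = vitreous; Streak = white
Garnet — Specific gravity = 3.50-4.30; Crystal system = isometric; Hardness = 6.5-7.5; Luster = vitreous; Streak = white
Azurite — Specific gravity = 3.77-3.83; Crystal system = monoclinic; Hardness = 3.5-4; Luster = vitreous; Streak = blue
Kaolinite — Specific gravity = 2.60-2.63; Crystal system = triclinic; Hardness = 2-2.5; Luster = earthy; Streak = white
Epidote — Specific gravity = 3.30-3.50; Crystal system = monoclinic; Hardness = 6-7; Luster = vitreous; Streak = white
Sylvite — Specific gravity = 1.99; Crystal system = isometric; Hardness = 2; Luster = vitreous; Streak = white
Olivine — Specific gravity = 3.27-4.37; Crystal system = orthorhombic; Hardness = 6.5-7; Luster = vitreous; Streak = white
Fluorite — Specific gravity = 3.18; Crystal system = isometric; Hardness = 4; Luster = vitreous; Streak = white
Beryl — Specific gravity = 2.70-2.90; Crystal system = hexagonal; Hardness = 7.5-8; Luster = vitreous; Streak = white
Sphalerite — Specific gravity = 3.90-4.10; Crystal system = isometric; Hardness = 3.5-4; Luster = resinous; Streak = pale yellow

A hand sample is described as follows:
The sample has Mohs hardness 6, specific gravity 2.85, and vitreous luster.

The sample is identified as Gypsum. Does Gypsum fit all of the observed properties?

Mohs hardness 6 — Gypsum has hardness 2; which does not match.
Specific gravity 2.85 — Gypsum has SG 2.30-2.33; which does not match.
Vitreous luster — fits Gypsum (vitreous luster).
2 of the observed properties are inconsistent with Gypsum.

Inconsistent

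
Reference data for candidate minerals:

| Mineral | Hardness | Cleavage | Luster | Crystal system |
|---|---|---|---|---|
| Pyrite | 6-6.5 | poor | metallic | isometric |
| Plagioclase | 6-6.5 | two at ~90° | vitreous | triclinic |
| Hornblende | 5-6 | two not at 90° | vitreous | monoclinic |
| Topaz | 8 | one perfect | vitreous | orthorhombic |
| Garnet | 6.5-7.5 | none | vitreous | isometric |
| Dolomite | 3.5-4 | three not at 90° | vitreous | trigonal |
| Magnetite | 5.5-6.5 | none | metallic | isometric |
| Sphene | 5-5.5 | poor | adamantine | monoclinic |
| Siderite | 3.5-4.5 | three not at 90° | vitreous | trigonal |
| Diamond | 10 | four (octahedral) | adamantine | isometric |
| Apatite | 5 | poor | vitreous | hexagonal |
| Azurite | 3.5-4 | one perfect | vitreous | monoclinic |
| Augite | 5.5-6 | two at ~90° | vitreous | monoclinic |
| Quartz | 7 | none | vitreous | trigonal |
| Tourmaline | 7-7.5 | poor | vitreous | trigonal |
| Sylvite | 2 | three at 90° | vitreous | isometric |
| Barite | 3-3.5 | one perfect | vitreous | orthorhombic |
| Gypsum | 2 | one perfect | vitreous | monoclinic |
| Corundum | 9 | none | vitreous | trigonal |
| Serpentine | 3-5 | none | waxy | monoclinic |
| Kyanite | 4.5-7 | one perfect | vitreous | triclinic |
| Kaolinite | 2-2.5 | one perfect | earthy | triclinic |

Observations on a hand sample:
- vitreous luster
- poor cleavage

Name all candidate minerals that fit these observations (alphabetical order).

Vitreous luster excludes Pyrite, Magnetite, Sphene, Diamond, Serpentine, Kaolinite.
Poor cleavage: leaves Apatite, Tourmaline.
Remaining candidates: Apatite, Tourmaline.

Apatite, Tourmaline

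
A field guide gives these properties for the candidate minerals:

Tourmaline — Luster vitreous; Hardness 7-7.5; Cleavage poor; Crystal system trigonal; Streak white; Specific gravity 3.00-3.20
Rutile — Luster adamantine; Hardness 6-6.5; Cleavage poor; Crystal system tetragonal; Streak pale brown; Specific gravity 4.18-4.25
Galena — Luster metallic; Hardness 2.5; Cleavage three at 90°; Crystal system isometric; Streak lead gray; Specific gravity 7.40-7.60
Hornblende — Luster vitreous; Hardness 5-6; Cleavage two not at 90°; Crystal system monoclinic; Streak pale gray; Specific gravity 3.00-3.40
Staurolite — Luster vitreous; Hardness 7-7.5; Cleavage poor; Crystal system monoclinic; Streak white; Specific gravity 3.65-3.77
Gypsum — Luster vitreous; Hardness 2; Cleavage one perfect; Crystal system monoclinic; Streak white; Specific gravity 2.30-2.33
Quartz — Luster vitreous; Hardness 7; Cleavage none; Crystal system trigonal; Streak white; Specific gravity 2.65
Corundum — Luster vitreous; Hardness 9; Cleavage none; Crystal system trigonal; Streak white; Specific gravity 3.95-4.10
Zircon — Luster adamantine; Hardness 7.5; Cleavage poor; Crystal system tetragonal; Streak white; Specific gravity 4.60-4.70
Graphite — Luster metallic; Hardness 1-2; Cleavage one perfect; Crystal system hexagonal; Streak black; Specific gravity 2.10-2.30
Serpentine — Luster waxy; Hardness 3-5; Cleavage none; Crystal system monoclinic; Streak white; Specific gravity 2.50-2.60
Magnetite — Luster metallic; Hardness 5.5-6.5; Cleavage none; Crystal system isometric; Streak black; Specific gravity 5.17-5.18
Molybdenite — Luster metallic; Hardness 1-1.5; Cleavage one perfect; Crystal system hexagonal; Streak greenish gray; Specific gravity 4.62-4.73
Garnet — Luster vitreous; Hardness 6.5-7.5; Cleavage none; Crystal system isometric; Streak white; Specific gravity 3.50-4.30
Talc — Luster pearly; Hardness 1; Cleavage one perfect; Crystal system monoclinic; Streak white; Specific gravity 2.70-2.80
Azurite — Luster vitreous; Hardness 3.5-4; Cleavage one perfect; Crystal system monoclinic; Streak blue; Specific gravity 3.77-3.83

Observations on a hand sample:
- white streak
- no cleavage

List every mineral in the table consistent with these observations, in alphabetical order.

Corundum, Garnet, Quartz, Serpentine

White streak — leaves Tourmaline, Staurolite, Gypsum, Quartz, Corundum, Zircon, Serpentine, Garnet, Talc.
No cleavage — leaves Quartz, Corundum, Serpentine, Garnet.
Remaining candidates: Corundum, Garnet, Quartz, Serpentine.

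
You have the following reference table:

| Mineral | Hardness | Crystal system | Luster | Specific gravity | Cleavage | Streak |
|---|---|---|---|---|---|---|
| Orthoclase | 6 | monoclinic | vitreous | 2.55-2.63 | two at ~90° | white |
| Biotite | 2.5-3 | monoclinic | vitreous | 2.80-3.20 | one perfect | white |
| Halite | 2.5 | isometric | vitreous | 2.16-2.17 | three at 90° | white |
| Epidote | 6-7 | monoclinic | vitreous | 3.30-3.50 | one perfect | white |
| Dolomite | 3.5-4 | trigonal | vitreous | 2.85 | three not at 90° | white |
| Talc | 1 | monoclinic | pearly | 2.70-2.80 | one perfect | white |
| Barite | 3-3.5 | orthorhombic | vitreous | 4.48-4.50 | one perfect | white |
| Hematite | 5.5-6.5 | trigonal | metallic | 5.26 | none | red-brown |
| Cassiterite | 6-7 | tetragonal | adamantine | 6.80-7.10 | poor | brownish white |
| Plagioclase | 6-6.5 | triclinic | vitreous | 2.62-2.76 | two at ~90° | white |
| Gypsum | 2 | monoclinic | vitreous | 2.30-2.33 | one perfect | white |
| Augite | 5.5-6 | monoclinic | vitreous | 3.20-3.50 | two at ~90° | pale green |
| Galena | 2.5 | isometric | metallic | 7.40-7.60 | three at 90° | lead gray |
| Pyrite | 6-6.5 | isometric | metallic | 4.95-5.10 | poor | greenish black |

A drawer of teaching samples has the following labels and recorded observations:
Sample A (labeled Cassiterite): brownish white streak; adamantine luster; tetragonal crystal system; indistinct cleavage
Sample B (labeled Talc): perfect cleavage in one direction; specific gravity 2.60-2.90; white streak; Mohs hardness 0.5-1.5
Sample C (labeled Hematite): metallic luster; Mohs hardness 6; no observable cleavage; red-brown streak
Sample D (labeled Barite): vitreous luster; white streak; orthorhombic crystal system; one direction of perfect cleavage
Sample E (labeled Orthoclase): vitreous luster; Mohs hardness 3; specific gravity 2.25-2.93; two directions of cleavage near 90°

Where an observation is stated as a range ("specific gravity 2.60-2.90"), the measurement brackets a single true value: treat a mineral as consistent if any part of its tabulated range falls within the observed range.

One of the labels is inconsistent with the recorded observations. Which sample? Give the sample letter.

E

Sample A: every observation is compatible with the reference values for Cassiterite.
Sample B: every observation is compatible with the reference values for Talc.
Sample C: every observation is compatible with the reference values for Hematite.
Sample D: every observation is compatible with the reference values for Barite.
Sample E: Orthoclase has hardness 6, but the record shows Mohs hardness 3 — this label is wrong.
The mislabeled specimen is E.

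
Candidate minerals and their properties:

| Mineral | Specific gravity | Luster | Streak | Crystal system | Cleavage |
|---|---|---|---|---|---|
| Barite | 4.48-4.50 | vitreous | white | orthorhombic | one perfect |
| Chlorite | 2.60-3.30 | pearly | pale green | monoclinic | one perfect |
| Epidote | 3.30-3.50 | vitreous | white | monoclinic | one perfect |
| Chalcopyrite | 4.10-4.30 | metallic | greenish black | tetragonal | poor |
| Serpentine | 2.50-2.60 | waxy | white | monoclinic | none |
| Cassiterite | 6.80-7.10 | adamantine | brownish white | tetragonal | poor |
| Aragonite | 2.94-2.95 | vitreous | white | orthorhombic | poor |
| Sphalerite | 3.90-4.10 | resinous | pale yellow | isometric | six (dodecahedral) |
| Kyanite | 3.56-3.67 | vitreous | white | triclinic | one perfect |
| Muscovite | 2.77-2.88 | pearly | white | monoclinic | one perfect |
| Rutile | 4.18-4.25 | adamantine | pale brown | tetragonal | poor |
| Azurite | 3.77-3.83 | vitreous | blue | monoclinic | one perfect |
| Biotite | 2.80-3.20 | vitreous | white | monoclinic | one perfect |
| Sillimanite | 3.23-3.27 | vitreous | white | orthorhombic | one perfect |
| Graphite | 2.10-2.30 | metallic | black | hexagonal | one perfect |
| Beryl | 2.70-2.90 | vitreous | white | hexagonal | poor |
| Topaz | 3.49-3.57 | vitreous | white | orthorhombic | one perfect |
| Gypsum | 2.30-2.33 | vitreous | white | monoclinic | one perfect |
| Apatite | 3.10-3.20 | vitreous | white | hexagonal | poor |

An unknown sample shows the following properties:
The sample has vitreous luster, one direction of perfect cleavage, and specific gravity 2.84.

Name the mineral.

Biotite

Vitreous luster — Barite, Epidote, Aragonite, Kyanite, Azurite, Biotite, Sillimanite, Beryl, Topaz, Gypsum, Apatite remain.
One direction of perfect cleavage eliminates Aragonite, Beryl, Apatite.
Specific gravity 2.84 — leaves Biotite.
Only Biotite satisfies all observations.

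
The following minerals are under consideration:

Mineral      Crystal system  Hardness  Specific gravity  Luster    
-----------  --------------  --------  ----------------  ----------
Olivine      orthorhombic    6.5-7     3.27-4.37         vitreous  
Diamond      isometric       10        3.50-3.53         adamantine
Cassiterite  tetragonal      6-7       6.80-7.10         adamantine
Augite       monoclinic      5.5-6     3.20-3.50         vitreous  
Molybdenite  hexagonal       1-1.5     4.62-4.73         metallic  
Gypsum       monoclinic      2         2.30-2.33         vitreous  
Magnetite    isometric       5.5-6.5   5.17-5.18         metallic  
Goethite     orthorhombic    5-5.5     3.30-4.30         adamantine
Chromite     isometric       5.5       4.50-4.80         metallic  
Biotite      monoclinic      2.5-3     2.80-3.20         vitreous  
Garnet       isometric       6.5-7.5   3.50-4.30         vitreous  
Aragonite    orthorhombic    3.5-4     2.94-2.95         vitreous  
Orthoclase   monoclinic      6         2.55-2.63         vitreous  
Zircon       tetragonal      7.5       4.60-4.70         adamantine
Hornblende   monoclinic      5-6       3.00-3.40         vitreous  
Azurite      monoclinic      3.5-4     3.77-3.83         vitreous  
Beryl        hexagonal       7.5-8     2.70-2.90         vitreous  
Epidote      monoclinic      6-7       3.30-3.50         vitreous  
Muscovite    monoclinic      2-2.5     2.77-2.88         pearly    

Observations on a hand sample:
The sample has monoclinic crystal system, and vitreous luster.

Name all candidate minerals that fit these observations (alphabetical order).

Augite, Azurite, Biotite, Epidote, Gypsum, Hornblende, Orthoclase

Monoclinic crystal system — only Augite, Gypsum, Biotite, Orthoclase, Hornblende, Azurite, Epidote, Muscovite remain.
Vitreous luster excludes Muscovite.
The minerals that satisfy all observations are Augite, Azurite, Biotite, Epidote, Gypsum, Hornblende, Orthoclase.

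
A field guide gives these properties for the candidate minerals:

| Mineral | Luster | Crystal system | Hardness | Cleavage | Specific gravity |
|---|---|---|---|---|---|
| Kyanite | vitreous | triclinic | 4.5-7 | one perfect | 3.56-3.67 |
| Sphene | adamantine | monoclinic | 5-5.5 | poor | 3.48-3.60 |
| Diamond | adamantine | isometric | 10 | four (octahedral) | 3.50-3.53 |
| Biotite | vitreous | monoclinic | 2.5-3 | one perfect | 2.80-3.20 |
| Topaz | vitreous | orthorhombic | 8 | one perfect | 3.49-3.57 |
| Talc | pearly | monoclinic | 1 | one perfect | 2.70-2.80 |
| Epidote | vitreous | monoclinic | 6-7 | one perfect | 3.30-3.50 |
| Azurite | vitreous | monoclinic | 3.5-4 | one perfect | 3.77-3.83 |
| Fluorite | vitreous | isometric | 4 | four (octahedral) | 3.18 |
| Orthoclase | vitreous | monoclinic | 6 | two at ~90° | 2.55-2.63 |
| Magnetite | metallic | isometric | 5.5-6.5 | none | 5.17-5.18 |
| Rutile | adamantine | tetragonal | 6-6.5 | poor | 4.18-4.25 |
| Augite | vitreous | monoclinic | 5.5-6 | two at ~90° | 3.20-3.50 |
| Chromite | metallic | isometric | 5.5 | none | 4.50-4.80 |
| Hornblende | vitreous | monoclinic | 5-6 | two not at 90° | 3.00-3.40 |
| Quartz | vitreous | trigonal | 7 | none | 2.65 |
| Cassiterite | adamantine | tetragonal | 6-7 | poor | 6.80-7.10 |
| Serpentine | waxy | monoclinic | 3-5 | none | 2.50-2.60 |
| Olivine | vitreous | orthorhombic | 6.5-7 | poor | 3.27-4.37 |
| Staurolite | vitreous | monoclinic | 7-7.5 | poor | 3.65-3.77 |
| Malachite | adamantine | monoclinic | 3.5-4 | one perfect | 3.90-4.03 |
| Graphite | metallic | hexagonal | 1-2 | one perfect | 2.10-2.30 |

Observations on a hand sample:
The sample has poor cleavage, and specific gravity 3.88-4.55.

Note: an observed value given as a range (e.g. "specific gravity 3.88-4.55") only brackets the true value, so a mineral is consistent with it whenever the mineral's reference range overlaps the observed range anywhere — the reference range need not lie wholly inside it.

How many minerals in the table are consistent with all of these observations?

Poor cleavage — leaves Sphene, Rutile, Cassiterite, Olivine, Staurolite.
Specific gravity 3.88-4.55 — narrows the field to Rutile, Olivine.
The minerals that satisfy all observations are Olivine, Rutile.
That is 2 minerals.

2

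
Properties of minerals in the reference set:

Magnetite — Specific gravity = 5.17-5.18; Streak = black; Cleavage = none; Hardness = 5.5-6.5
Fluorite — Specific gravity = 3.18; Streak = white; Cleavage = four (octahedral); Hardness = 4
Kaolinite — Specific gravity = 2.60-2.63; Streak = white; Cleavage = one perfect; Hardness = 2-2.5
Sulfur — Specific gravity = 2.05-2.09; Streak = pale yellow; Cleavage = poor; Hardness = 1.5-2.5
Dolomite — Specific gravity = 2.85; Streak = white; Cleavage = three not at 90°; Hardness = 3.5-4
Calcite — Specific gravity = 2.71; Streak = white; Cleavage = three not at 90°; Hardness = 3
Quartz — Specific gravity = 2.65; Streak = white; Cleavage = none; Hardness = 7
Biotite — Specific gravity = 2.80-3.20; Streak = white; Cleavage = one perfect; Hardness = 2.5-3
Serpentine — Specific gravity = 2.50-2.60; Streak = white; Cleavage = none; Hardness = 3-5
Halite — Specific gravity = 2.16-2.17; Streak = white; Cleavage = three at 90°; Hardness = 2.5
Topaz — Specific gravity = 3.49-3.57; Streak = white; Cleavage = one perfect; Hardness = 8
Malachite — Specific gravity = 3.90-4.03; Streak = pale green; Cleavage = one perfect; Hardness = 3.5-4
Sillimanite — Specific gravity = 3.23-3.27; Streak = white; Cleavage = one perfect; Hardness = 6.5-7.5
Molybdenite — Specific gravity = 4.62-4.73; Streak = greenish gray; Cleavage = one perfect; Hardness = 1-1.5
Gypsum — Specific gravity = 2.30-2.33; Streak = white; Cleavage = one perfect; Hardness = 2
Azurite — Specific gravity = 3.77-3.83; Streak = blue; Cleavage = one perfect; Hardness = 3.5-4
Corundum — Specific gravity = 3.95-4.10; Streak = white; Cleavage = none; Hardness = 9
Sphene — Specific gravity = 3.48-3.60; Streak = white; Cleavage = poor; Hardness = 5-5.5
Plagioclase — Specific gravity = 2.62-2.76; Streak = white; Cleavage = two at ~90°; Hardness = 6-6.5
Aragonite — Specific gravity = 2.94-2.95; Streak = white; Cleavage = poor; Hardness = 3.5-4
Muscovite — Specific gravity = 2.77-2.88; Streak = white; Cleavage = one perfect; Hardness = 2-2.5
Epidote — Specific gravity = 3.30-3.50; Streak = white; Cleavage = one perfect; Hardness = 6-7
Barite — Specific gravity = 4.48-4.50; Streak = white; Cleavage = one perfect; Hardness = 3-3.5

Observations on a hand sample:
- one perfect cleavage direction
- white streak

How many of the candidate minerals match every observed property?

One perfect cleavage direction — only Kaolinite, Biotite, Topaz, Malachite, Sillimanite, Molybdenite, Gypsum, Azurite, Muscovite, Epidote, Barite remain.
White streak eliminates Malachite, Molybdenite, Azurite.
The minerals that satisfy all observations are Barite, Biotite, Epidote, Gypsum, Kaolinite, Muscovite, Sillimanite, Topaz.
That is 8 minerals.

8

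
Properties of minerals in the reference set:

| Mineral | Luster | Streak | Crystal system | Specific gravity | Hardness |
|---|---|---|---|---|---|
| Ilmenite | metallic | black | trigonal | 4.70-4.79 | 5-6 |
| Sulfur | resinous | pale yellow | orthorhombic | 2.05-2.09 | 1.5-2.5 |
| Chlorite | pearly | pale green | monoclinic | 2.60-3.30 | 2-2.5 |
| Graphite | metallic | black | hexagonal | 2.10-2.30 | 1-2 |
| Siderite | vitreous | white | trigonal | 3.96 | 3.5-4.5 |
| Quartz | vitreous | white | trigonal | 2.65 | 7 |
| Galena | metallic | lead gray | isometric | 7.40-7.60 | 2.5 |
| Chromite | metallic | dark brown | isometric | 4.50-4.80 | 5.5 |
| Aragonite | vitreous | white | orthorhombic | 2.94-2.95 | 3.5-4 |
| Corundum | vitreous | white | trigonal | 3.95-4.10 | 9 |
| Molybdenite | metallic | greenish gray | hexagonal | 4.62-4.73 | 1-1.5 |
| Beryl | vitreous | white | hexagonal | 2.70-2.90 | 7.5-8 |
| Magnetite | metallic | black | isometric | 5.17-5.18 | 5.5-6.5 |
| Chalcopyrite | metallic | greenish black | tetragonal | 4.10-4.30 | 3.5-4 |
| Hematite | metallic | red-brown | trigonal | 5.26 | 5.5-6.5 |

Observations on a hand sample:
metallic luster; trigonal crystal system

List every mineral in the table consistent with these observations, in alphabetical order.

Hematite, Ilmenite

Metallic luster: narrows the field to Ilmenite, Graphite, Galena, Chromite, Molybdenite, Magnetite, Chalcopyrite, Hematite.
Trigonal crystal system: narrows the field to Ilmenite, Hematite.
The minerals that satisfy all observations are Hematite, Ilmenite.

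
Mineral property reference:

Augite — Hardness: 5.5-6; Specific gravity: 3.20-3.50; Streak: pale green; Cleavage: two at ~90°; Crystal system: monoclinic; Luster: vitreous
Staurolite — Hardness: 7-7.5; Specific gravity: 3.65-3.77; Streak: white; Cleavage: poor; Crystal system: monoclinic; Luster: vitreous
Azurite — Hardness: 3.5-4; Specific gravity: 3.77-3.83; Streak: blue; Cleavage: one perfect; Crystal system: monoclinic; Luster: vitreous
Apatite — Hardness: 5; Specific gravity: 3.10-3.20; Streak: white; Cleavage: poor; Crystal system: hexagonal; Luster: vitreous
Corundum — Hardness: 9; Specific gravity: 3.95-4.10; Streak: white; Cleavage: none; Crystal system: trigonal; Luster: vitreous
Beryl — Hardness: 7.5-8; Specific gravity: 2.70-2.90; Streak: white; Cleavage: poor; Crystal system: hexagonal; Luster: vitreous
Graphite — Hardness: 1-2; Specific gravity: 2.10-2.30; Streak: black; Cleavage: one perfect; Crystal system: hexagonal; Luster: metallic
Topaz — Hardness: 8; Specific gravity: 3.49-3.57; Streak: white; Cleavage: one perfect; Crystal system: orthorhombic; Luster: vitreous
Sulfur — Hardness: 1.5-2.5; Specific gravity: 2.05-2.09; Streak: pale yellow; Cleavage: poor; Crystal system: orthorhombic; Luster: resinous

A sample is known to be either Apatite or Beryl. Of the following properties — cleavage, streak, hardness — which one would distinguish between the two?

hardness

Cleavage: both poor — identical.
Streak: both white — identical.
Hardness: Apatite 5, Beryl 7.5-8 — distinct.
Of the listed properties, hardness is the one that separates them.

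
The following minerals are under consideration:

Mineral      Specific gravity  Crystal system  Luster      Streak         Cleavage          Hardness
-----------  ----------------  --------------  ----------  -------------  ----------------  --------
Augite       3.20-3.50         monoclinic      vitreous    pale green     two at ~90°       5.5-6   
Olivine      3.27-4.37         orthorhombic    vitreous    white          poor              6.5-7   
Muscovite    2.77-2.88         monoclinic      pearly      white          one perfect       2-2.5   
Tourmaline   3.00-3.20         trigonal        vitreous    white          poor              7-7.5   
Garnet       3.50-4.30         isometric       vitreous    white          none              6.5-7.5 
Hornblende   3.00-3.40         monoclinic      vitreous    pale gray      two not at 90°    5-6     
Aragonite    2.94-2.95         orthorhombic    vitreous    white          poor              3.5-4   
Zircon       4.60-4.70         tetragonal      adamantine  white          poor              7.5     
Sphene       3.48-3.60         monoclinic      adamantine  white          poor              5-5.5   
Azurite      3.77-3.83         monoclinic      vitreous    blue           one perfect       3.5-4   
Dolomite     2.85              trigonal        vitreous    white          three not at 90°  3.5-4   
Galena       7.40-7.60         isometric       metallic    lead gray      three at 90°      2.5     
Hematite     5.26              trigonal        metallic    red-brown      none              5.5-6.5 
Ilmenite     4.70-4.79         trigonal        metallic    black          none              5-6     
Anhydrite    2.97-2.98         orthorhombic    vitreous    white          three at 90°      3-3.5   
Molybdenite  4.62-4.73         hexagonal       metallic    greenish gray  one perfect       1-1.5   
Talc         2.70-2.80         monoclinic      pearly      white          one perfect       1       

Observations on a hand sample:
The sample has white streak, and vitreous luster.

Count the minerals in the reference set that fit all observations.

White streak: only Olivine, Muscovite, Tourmaline, Garnet, Aragonite, Zircon, Sphene, Dolomite, Anhydrite, Talc remain.
Vitreous luster eliminates Muscovite, Zircon, Sphene, Talc.
Consistent with every observation: Anhydrite, Aragonite, Dolomite, Garnet, Olivine, Tourmaline.
That is 6 minerals.

6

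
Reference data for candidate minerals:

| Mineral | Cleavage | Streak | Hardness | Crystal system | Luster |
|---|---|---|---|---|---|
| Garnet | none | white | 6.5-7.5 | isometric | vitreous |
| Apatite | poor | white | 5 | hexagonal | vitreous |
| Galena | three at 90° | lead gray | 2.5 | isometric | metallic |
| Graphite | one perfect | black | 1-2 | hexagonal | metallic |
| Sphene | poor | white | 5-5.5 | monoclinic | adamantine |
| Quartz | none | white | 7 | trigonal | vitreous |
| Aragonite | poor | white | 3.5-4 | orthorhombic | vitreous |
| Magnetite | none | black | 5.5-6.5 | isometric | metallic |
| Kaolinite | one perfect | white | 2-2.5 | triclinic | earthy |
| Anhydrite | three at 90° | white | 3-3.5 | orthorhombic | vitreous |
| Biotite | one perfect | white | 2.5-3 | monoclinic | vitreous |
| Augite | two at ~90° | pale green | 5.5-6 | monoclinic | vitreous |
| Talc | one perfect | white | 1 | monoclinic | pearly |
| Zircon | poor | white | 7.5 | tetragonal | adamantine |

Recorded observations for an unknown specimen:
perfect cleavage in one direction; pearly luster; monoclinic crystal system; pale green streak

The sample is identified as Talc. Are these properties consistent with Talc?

Perfect cleavage in one direction — fits Talc (cleavage one perfect).
Pearly luster — fits Talc (pearly luster).
Monoclinic crystal system — fits Talc (monoclinic system).
Pale green streak — Talc has white streak; a mismatch.
The streak observation rules out Talc.

Inconsistent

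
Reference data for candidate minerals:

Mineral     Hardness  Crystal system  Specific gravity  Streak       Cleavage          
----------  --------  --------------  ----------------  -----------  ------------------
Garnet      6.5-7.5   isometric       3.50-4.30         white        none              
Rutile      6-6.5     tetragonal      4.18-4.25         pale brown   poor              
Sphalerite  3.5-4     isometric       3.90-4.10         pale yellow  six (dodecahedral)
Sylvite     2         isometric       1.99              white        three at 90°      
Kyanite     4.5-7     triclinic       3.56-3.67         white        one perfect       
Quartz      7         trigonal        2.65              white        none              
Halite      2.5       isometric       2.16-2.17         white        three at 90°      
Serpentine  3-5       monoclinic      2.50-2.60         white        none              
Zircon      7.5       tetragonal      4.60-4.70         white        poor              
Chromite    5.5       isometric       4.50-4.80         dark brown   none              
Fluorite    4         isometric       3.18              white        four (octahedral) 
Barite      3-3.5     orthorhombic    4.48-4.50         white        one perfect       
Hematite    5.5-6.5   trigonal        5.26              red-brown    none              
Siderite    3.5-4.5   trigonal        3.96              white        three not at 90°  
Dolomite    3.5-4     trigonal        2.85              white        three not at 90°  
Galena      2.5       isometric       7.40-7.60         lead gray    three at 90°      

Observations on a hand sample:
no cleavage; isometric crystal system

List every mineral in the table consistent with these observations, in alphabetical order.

Chromite, Garnet

No cleavage — leaves Garnet, Quartz, Serpentine, Chromite, Hematite.
Isometric crystal system — narrows the field to Garnet, Chromite.
Consistent with every observation: Chromite, Garnet.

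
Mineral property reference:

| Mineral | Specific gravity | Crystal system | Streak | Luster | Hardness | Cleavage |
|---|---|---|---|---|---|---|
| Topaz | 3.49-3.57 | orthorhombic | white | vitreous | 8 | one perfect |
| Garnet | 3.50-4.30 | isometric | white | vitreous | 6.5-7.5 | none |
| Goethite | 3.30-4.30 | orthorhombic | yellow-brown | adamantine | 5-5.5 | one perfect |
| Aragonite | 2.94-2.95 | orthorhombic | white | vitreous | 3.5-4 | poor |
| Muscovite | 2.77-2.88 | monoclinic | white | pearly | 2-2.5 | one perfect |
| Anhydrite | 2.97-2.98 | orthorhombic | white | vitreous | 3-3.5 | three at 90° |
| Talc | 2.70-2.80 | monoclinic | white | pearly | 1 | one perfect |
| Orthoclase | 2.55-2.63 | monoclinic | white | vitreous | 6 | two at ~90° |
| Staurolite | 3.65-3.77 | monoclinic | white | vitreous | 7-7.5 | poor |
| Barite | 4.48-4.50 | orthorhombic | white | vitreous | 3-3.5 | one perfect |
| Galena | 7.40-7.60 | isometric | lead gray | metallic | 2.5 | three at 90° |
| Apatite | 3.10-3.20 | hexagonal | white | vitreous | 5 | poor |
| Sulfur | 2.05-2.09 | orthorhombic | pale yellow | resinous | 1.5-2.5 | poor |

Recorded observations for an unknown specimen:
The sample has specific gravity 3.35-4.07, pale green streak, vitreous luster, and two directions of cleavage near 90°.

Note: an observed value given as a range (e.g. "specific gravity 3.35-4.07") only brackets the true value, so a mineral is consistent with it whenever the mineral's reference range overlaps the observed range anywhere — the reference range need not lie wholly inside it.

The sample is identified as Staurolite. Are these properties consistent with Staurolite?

No

Specific gravity 3.35-4.07 — consistent with Staurolite (SG 3.65-3.77).
Pale green streak — Staurolite has white streak; a mismatch.
Vitreous luster — consistent with Staurolite (vitreous luster).
Two directions of cleavage near 90° — Staurolite has cleavage poor; a mismatch.
2 of the observed properties are inconsistent with Staurolite.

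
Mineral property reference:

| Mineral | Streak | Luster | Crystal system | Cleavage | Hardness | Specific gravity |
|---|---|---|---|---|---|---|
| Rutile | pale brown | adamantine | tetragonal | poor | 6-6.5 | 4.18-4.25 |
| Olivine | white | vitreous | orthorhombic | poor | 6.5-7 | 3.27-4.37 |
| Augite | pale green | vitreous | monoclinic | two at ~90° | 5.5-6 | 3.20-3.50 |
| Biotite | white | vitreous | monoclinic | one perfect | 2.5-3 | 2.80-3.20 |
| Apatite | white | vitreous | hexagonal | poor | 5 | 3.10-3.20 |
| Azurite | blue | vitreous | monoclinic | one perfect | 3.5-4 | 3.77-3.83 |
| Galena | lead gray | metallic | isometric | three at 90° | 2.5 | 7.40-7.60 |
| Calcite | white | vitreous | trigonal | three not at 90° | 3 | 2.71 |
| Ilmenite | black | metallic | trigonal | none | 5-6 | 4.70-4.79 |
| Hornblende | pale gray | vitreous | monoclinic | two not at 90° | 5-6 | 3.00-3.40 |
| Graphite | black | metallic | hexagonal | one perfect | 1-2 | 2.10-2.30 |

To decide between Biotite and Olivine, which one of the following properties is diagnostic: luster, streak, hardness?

hardness

Luster: both vitreous — identical.
Streak: both white — identical.
Hardness: Biotite 2.5-3, Olivine 6.5-7 — different.
Hardness is the diagnostic property here.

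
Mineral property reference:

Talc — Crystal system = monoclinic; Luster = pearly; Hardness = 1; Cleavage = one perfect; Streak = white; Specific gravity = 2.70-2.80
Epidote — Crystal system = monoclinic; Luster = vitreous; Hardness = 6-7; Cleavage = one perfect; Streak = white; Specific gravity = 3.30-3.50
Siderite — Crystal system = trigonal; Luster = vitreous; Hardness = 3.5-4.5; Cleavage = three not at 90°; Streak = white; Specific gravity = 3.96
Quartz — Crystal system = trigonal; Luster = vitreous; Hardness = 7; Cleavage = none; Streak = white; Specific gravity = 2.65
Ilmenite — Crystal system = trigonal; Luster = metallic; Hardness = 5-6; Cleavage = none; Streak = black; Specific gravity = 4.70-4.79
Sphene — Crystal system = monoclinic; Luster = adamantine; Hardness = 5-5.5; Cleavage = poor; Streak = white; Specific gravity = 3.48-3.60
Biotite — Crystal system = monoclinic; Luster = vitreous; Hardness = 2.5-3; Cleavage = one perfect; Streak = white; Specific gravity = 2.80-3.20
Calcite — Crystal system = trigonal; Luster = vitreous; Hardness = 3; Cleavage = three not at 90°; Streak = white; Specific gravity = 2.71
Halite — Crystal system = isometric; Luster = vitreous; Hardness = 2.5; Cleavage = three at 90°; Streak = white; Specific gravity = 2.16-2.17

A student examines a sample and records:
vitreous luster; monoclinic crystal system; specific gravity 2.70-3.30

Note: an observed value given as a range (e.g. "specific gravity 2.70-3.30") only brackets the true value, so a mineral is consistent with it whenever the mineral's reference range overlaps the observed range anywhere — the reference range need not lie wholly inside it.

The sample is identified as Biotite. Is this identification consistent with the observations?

Consistent

Vitreous luster — matches Biotite (vitreous luster).
Monoclinic crystal system — matches Biotite (monoclinic system).
Specific gravity 2.70-3.30 — matches Biotite (SG 2.80-3.20).
Nothing contradicts Biotite.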